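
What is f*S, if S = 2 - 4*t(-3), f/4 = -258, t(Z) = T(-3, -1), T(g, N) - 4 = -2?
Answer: 6192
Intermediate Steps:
T(g, N) = 2 (T(g, N) = 4 - 2 = 2)
t(Z) = 2
f = -1032 (f = 4*(-258) = -1032)
S = -6 (S = 2 - 4*2 = 2 - 8 = -6)
f*S = -1032*(-6) = 6192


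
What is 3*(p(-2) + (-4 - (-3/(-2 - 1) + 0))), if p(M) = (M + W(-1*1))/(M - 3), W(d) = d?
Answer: -66/5 ≈ -13.200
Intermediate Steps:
p(M) = (-1 + M)/(-3 + M) (p(M) = (M - 1*1)/(M - 3) = (M - 1)/(-3 + M) = (-1 + M)/(-3 + M))
3*(p(-2) + (-4 - (-3/(-2 - 1) + 0))) = 3*((-1 - 2)/(-3 - 2) + (-4 - (-3/(-2 - 1) + 0))) = 3*(-3/(-5) + (-4 - (-3/(-3) + 0))) = 3*(-⅕*(-3) + (-4 - (-⅓*(-3) + 0))) = 3*(⅗ + (-4 - (1 + 0))) = 3*(⅗ + (-4 - 1*1)) = 3*(⅗ + (-4 - 1)) = 3*(⅗ - 5) = 3*(-22/5) = -66/5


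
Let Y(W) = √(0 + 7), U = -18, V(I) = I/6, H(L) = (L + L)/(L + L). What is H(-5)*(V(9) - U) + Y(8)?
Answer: 39/2 + √7 ≈ 22.146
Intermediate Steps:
H(L) = 1 (H(L) = (2*L)/((2*L)) = (2*L)*(1/(2*L)) = 1)
V(I) = I/6 (V(I) = I*(⅙) = I/6)
Y(W) = √7
H(-5)*(V(9) - U) + Y(8) = 1*((⅙)*9 - 1*(-18)) + √7 = 1*(3/2 + 18) + √7 = 1*(39/2) + √7 = 39/2 + √7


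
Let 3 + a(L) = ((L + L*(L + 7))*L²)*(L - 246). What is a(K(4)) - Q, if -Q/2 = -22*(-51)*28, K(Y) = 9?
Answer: -2874312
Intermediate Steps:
a(L) = -3 + L²*(-246 + L)*(L + L*(7 + L)) (a(L) = -3 + ((L + L*(L + 7))*L²)*(L - 246) = -3 + ((L + L*(7 + L))*L²)*(-246 + L) = -3 + (L²*(L + L*(7 + L)))*(-246 + L) = -3 + L²*(-246 + L)*(L + L*(7 + L)))
Q = -62832 (Q = -2*(-22*(-51))*28 = -2244*28 = -2*31416 = -62832)
a(K(4)) - Q = (-3 + 9⁵ - 1968*9³ - 238*9⁴) - 1*(-62832) = (-3 + 59049 - 1968*729 - 238*6561) + 62832 = (-3 + 59049 - 1434672 - 1561518) + 62832 = -2937144 + 62832 = -2874312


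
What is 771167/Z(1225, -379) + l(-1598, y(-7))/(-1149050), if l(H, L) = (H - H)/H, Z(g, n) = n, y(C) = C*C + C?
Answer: -771167/379 ≈ -2034.7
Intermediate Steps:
y(C) = C + C**2 (y(C) = C**2 + C = C + C**2)
l(H, L) = 0 (l(H, L) = 0/H = 0)
771167/Z(1225, -379) + l(-1598, y(-7))/(-1149050) = 771167/(-379) + 0/(-1149050) = 771167*(-1/379) + 0*(-1/1149050) = -771167/379 + 0 = -771167/379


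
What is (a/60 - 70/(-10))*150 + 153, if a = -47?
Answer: 2171/2 ≈ 1085.5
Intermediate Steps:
(a/60 - 70/(-10))*150 + 153 = (-47/60 - 70/(-10))*150 + 153 = (-47*1/60 - 70*(-1/10))*150 + 153 = (-47/60 + 7)*150 + 153 = (373/60)*150 + 153 = 1865/2 + 153 = 2171/2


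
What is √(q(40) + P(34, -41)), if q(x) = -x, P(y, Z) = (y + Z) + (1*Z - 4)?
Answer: 2*I*√23 ≈ 9.5917*I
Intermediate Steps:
P(y, Z) = -4 + y + 2*Z (P(y, Z) = (Z + y) + (Z - 4) = (Z + y) + (-4 + Z) = -4 + y + 2*Z)
√(q(40) + P(34, -41)) = √(-1*40 + (-4 + 34 + 2*(-41))) = √(-40 + (-4 + 34 - 82)) = √(-40 - 52) = √(-92) = 2*I*√23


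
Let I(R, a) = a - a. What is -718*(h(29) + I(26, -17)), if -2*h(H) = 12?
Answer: 4308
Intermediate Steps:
I(R, a) = 0
h(H) = -6 (h(H) = -½*12 = -6)
-718*(h(29) + I(26, -17)) = -718*(-6 + 0) = -718*(-6) = 4308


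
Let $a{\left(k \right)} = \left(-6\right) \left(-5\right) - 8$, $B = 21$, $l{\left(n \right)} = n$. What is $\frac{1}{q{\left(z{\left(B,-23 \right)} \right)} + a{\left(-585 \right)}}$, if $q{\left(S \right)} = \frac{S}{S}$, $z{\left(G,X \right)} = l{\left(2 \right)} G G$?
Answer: $\frac{1}{23} \approx 0.043478$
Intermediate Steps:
$z{\left(G,X \right)} = 2 G^{2}$ ($z{\left(G,X \right)} = 2 G G = 2 G^{2}$)
$a{\left(k \right)} = 22$ ($a{\left(k \right)} = 30 - 8 = 22$)
$q{\left(S \right)} = 1$
$\frac{1}{q{\left(z{\left(B,-23 \right)} \right)} + a{\left(-585 \right)}} = \frac{1}{1 + 22} = \frac{1}{23}$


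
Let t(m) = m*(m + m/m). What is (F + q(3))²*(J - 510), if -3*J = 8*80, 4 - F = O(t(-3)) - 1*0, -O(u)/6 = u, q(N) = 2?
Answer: -1275960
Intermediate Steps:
t(m) = m*(1 + m) (t(m) = m*(m + 1) = m*(1 + m))
O(u) = -6*u
F = 40 (F = 4 - (-(-18)*(1 - 3) - 1*0) = 4 - (-(-18)*(-2) + 0) = 4 - (-6*6 + 0) = 4 - (-36 + 0) = 4 - 1*(-36) = 4 + 36 = 40)
J = -640/3 (J = -8*80/3 = -⅓*640 = -640/3 ≈ -213.33)
(F + q(3))²*(J - 510) = (40 + 2)²*(-640/3 - 510) = 42²*(-2170/3) = 1764*(-2170/3) = -1275960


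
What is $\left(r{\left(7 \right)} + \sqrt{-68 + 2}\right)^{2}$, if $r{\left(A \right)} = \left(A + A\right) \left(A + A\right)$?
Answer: $\left(196 + i \sqrt{66}\right)^{2} \approx 38350.0 + 3184.6 i$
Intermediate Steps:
$r{\left(A \right)} = 4 A^{2}$ ($r{\left(A \right)} = 2 A 2 A = 4 A^{2}$)
$\left(r{\left(7 \right)} + \sqrt{-68 + 2}\right)^{2} = \left(4 \cdot 7^{2} + \sqrt{-68 + 2}\right)^{2} = \left(4 \cdot 49 + \sqrt{-66}\right)^{2} = \left(196 + i \sqrt{66}\right)^{2}$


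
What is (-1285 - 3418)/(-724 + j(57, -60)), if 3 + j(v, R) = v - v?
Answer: 4703/727 ≈ 6.4690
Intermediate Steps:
j(v, R) = -3 (j(v, R) = -3 + (v - v) = -3 + 0 = -3)
(-1285 - 3418)/(-724 + j(57, -60)) = (-1285 - 3418)/(-724 - 3) = -4703/(-727) = -4703*(-1/727) = 4703/727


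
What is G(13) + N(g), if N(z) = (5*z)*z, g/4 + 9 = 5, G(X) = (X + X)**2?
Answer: 1956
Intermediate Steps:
G(X) = 4*X**2 (G(X) = (2*X)**2 = 4*X**2)
g = -16 (g = -36 + 4*5 = -36 + 20 = -16)
N(z) = 5*z**2
G(13) + N(g) = 4*13**2 + 5*(-16)**2 = 4*169 + 5*256 = 676 + 1280 = 1956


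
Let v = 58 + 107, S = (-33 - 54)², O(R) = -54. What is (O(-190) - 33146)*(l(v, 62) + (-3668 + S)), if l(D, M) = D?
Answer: -134991200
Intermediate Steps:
S = 7569 (S = (-87)² = 7569)
v = 165
(O(-190) - 33146)*(l(v, 62) + (-3668 + S)) = (-54 - 33146)*(165 + (-3668 + 7569)) = -33200*(165 + 3901) = -33200*4066 = -134991200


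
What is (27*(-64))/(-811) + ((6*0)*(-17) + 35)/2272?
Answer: 3954401/1842592 ≈ 2.1461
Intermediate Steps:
(27*(-64))/(-811) + ((6*0)*(-17) + 35)/2272 = -1728*(-1/811) + (0*(-17) + 35)*(1/2272) = 1728/811 + (0 + 35)*(1/2272) = 1728/811 + 35*(1/2272) = 1728/811 + 35/2272 = 3954401/1842592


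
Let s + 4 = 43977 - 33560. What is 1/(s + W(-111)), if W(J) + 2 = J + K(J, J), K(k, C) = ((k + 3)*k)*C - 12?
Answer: -1/1320380 ≈ -7.5736e-7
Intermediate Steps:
K(k, C) = -12 + C*k*(3 + k) (K(k, C) = ((3 + k)*k)*C - 12 = (k*(3 + k))*C - 12 = C*k*(3 + k) - 12 = -12 + C*k*(3 + k))
s = 10413 (s = -4 + (43977 - 33560) = -4 + 10417 = 10413)
W(J) = -14 + J + J³ + 3*J² (W(J) = -2 + (J + (-12 + J*J² + 3*J*J)) = -2 + (J + (-12 + J³ + 3*J²)) = -2 + (-12 + J + J³ + 3*J²) = -14 + J + J³ + 3*J²)
1/(s + W(-111)) = 1/(10413 + (-14 - 111 + (-111)³ + 3*(-111)²)) = 1/(10413 + (-14 - 111 - 1367631 + 3*12321)) = 1/(10413 + (-14 - 111 - 1367631 + 36963)) = 1/(10413 - 1330793) = 1/(-1320380) = -1/1320380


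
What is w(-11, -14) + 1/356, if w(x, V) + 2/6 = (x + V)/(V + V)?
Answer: 1051/1869 ≈ 0.56233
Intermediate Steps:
w(x, V) = -1/3 + (V + x)/(2*V) (w(x, V) = -1/3 + (x + V)/(V + V) = -1/3 + (V + x)/((2*V)) = -1/3 + (V + x)*(1/(2*V)) = -1/3 + (V + x)/(2*V))
w(-11, -14) + 1/356 = (1/6)*(-14 + 3*(-11))/(-14) + 1/356 = (1/6)*(-1/14)*(-14 - 33) + 1/356 = (1/6)*(-1/14)*(-47) + 1/356 = 47/84 + 1/356 = 1051/1869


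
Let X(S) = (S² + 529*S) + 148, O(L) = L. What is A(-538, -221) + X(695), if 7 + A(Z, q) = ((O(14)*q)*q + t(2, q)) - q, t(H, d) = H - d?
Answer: 1535039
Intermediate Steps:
A(Z, q) = -5 - 2*q + 14*q² (A(Z, q) = -7 + (((14*q)*q + (2 - q)) - q) = -7 + ((14*q² + (2 - q)) - q) = -7 + ((2 - q + 14*q²) - q) = -7 + (2 - 2*q + 14*q²) = -5 - 2*q + 14*q²)
X(S) = 148 + S² + 529*S
A(-538, -221) + X(695) = (-5 - 2*(-221) + 14*(-221)²) + (148 + 695² + 529*695) = (-5 + 442 + 14*48841) + (148 + 483025 + 367655) = (-5 + 442 + 683774) + 850828 = 684211 + 850828 = 1535039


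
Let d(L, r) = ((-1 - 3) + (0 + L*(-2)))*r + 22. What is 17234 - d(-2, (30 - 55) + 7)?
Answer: 17212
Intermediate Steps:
d(L, r) = 22 + r*(-4 - 2*L) (d(L, r) = (-4 + (0 - 2*L))*r + 22 = (-4 - 2*L)*r + 22 = r*(-4 - 2*L) + 22 = 22 + r*(-4 - 2*L))
17234 - d(-2, (30 - 55) + 7) = 17234 - (22 - 4*((30 - 55) + 7) - 2*(-2)*((30 - 55) + 7)) = 17234 - (22 - 4*(-25 + 7) - 2*(-2)*(-25 + 7)) = 17234 - (22 - 4*(-18) - 2*(-2)*(-18)) = 17234 - (22 + 72 - 72) = 17234 - 1*22 = 17234 - 22 = 17212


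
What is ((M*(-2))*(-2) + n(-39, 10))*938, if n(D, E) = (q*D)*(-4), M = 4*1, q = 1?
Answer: 161336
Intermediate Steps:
M = 4
n(D, E) = -4*D (n(D, E) = (1*D)*(-4) = D*(-4) = -4*D)
((M*(-2))*(-2) + n(-39, 10))*938 = ((4*(-2))*(-2) - 4*(-39))*938 = (-8*(-2) + 156)*938 = (16 + 156)*938 = 172*938 = 161336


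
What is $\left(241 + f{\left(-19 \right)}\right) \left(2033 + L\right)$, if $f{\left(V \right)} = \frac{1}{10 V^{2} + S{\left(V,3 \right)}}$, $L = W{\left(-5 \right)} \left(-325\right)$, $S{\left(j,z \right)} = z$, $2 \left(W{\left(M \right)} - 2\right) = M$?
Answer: $\frac{1911696497}{3613} \approx 5.2912 \cdot 10^{5}$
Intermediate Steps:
$W{\left(M \right)} = 2 + \frac{M}{2}$
$L = \frac{325}{2}$ ($L = \left(2 + \frac{1}{2} \left(-5\right)\right) \left(-325\right) = \left(2 - \frac{5}{2}\right) \left(-325\right) = \left(- \frac{1}{2}\right) \left(-325\right) = \frac{325}{2} \approx 162.5$)
$f{\left(V \right)} = \frac{1}{3 + 10 V^{2}}$ ($f{\left(V \right)} = \frac{1}{10 V^{2} + 3} = \frac{1}{3 + 10 V^{2}}$)
$\left(241 + f{\left(-19 \right)}\right) \left(2033 + L\right) = \left(241 + \frac{1}{3 + 10 \left(-19\right)^{2}}\right) \left(2033 + \frac{325}{2}\right) = \left(241 + \frac{1}{3 + 10 \cdot 361}\right) \frac{4391}{2} = \left(241 + \frac{1}{3 + 3610}\right) \frac{4391}{2} = \left(241 + \frac{1}{3613}\right) \frac{4391}{2} = \frac{870734}{3613} \cdot \frac{4391}{2} = \frac{1911696497}{3613}$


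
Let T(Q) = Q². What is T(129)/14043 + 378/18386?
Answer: 51878280/43032433 ≈ 1.2056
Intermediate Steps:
T(129)/14043 + 378/18386 = 129²/14043 + 378/18386 = 16641*(1/14043) + 378*(1/18386) = 5547/4681 + 189/9193 = 51878280/43032433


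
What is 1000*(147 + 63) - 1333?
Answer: 208667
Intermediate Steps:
1000*(147 + 63) - 1333 = 1000*210 - 1333 = 210000 - 1333 = 208667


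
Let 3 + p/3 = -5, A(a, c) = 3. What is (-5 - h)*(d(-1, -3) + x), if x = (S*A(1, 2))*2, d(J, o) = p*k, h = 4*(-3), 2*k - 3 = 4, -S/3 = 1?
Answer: -714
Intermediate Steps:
S = -3 (S = -3*1 = -3)
k = 7/2 (k = 3/2 + (½)*4 = 3/2 + 2 = 7/2 ≈ 3.5000)
p = -24 (p = -9 + 3*(-5) = -9 - 15 = -24)
h = -12
d(J, o) = -84 (d(J, o) = -24*7/2 = -84)
x = -18 (x = -3*3*2 = -9*2 = -18)
(-5 - h)*(d(-1, -3) + x) = (-5 - 1*(-12))*(-84 - 18) = (-5 + 12)*(-102) = 7*(-102) = -714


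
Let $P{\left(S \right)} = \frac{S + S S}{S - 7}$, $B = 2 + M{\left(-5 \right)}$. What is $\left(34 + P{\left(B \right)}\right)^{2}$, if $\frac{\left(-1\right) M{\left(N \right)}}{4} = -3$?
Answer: $4096$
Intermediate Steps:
$M{\left(N \right)} = 12$ ($M{\left(N \right)} = \left(-4\right) \left(-3\right) = 12$)
$B = 14$ ($B = 2 + 12 = 14$)
$P{\left(S \right)} = \frac{S + S^{2}}{-7 + S}$
$\left(34 + P{\left(B \right)}\right)^{2} = \left(34 + \frac{14 \left(1 + 14\right)}{-7 + 14}\right)^{2} = \left(34 + 14 \cdot \frac{1}{7} \cdot 15\right)^{2} = \left(34 + 30\right)^{2} = 64^{2} = 4096$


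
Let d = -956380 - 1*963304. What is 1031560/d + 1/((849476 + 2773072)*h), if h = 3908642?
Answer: -192185644435445701/357648325499692344 ≈ -0.53736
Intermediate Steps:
d = -1919684 (d = -956380 - 963304 = -1919684)
1031560/d + 1/((849476 + 2773072)*h) = 1031560/(-1919684) + 1/((849476 + 2773072)*3908642) = 1031560*(-1/1919684) + (1/3908642)/3622548 = -257890/479921 + (1/3622548)*(1/3908642) = -257890/479921 + 1/14159243259816 = -192185644435445701/357648325499692344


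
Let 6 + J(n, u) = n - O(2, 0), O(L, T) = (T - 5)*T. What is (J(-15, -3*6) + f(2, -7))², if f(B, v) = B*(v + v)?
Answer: 2401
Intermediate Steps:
O(L, T) = T*(-5 + T) (O(L, T) = (-5 + T)*T = T*(-5 + T))
J(n, u) = -6 + n (J(n, u) = -6 + (n - 0*(-5 + 0)) = -6 + (n - 0*(-5)) = -6 + (n - 1*0) = -6 + (n + 0) = -6 + n)
f(B, v) = 2*B*v (f(B, v) = B*(2*v) = 2*B*v)
(J(-15, -3*6) + f(2, -7))² = ((-6 - 15) + 2*2*(-7))² = (-21 - 28)² = (-49)² = 2401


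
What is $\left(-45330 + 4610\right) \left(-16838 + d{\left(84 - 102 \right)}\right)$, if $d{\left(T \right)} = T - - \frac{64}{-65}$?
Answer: $\frac{8923413376}{13} \approx 6.8642 \cdot 10^{8}$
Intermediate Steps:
$d{\left(T \right)} = - \frac{64}{65} + T$ ($d{\left(T \right)} = T - \left(-64\right) \left(- \frac{1}{65}\right) = T - \frac{64}{65} = - \frac{64}{65} + T$)
$\left(-45330 + 4610\right) \left(-16838 + d{\left(84 - 102 \right)}\right) = \left(-45330 + 4610\right) \left(-16838 + \left(- \frac{64}{65} + \left(84 - 102\right)\right)\right) = - 40720 \left(-16838 + \left(- \frac{64}{65} + \left(84 - 102\right)\right)\right) = - 40720 \left(-16838 - \frac{1234}{65}\right) = \left(-40720\right) \left(- \frac{1095704}{65}\right) = \frac{8923413376}{13}$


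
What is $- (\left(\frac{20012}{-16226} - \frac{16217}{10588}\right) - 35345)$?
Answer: $\frac{3036388705229}{85900444} \approx 35348.0$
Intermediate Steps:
$- (\left(\frac{20012}{-16226} - \frac{16217}{10588}\right) - 35345) = - (\left(20012 \left(- \frac{1}{16226}\right) - \frac{16217}{10588}\right) - 35345) = - (\left(- \frac{10006}{8113} - \frac{16217}{10588}\right) - 35345) = - (- \frac{237512049}{85900444} - 35345) = \left(-1\right) \left(- \frac{3036388705229}{85900444}\right) = \frac{3036388705229}{85900444}$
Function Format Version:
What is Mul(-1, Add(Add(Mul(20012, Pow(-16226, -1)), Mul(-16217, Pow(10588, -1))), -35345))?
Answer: Rational(3036388705229, 85900444) ≈ 35348.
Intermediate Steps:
Mul(-1, Add(Add(Mul(20012, Pow(-16226, -1)), Mul(-16217, Pow(10588, -1))), -35345)) = Mul(-1, Add(Add(Mul(20012, Rational(-1, 16226)), Mul(-16217, Rational(1, 10588))), -35345)) = Mul(-1, Add(Add(Rational(-10006, 8113), Rational(-16217, 10588)), -35345)) = Mul(-1, Add(Rational(-237512049, 85900444), -35345)) = Mul(-1, Rational(-3036388705229, 85900444)) = Rational(3036388705229, 85900444)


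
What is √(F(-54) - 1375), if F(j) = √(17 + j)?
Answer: √(-1375 + I*√37) ≈ 0.08202 + 37.081*I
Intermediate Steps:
√(F(-54) - 1375) = √(√(17 - 54) - 1375) = √(√(-37) - 1375) = √(I*√37 - 1375) = √(-1375 + I*√37)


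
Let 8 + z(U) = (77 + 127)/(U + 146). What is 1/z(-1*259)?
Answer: -113/1108 ≈ -0.10199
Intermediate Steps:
z(U) = -8 + 204/(146 + U) (z(U) = -8 + (77 + 127)/(U + 146) = -8 + 204/(146 + U))
1/z(-1*259) = 1/(4*(-241 - (-2)*259)/(146 - 1*259)) = 1/(4*(-241 - 2*(-259))/(146 - 259)) = 1/(4*(-241 + 518)/(-113)) = 1/(4*(-1/113)*277) = 1/(-1108/113) = -113/1108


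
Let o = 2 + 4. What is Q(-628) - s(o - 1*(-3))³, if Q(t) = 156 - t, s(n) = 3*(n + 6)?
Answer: -90341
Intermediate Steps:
o = 6
s(n) = 18 + 3*n (s(n) = 3*(6 + n) = 18 + 3*n)
Q(-628) - s(o - 1*(-3))³ = (156 - 1*(-628)) - (18 + 3*(6 - 1*(-3)))³ = (156 + 628) - (18 + 3*(6 + 3))³ = 784 - (18 + 3*9)³ = 784 - (18 + 27)³ = 784 - 1*45³ = 784 - 1*91125 = 784 - 91125 = -90341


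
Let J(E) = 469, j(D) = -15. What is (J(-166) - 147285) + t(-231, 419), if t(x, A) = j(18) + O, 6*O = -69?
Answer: -293685/2 ≈ -1.4684e+5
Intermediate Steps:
O = -23/2 (O = (1/6)*(-69) = -23/2 ≈ -11.500)
t(x, A) = -53/2 (t(x, A) = -15 - 23/2 = -53/2)
(J(-166) - 147285) + t(-231, 419) = (469 - 147285) - 53/2 = -146816 - 53/2 = -293685/2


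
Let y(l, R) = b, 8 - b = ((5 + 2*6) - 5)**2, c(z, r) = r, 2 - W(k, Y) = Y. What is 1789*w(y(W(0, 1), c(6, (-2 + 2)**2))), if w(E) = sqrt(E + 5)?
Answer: 1789*I*sqrt(131) ≈ 20476.0*I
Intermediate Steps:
W(k, Y) = 2 - Y
b = -136 (b = 8 - ((5 + 2*6) - 5)**2 = 8 - ((5 + 12) - 5)**2 = 8 - (17 - 5)**2 = 8 - 1*12**2 = 8 - 1*144 = 8 - 144 = -136)
y(l, R) = -136
w(E) = sqrt(5 + E)
1789*w(y(W(0, 1), c(6, (-2 + 2)**2))) = 1789*sqrt(5 - 136) = 1789*sqrt(-131) = 1789*(I*sqrt(131)) = 1789*I*sqrt(131)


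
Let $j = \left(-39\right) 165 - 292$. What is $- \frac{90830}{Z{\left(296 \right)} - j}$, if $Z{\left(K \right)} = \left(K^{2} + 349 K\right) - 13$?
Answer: $- \frac{45415}{98817} \approx -0.45959$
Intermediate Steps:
$j = -6727$ ($j = -6435 - 292 = -6727$)
$Z{\left(K \right)} = -13 + K^{2} + 349 K$
$- \frac{90830}{Z{\left(296 \right)} - j} = - \frac{90830}{\left(-13 + 296^{2} + 349 \cdot 296\right) - -6727} = - \frac{90830}{\left(-13 + 87616 + 103304\right) + 6727} = - \frac{90830}{190907 + 6727} = - \frac{90830}{197634} = \left(-90830\right) \frac{1}{197634} = - \frac{45415}{98817}$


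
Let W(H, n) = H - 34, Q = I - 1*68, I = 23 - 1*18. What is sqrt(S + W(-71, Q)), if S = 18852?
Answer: 3*sqrt(2083) ≈ 136.92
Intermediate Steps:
I = 5 (I = 23 - 18 = 5)
Q = -63 (Q = 5 - 1*68 = 5 - 68 = -63)
W(H, n) = -34 + H
sqrt(S + W(-71, Q)) = sqrt(18852 + (-34 - 71)) = sqrt(18852 - 105) = sqrt(18747) = 3*sqrt(2083)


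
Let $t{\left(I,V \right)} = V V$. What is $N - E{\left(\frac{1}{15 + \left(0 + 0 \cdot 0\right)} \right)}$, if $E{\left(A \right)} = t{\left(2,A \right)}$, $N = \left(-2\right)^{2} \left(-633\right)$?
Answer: $- \frac{569701}{225} \approx -2532.0$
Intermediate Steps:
$t{\left(I,V \right)} = V^{2}$
$N = -2532$ ($N = 4 \left(-633\right) = -2532$)
$E{\left(A \right)} = A^{2}$
$N - E{\left(\frac{1}{15 + \left(0 + 0 \cdot 0\right)} \right)} = -2532 - \left(\frac{1}{15 + \left(0 + 0 \cdot 0\right)}\right)^{2} = -2532 - \left(\frac{1}{15 + \left(0 + 0\right)}\right)^{2} = -2532 - \left(\frac{1}{15 + 0}\right)^{2} = -2532 - \left(\frac{1}{15}\right)^{2} = -2532 - \frac{1}{225} = - \frac{569701}{225}$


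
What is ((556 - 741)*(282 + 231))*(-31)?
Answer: 2942055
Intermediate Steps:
((556 - 741)*(282 + 231))*(-31) = -185*513*(-31) = -94905*(-31) = 2942055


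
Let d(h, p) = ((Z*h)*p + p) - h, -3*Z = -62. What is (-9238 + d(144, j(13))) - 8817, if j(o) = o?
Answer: 20502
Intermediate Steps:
Z = 62/3 (Z = -⅓*(-62) = 62/3 ≈ 20.667)
d(h, p) = p - h + 62*h*p/3 (d(h, p) = ((62*h/3)*p + p) - h = (62*h*p/3 + p) - h = (p + 62*h*p/3) - h = p - h + 62*h*p/3)
(-9238 + d(144, j(13))) - 8817 = (-9238 + (13 - 1*144 + (62/3)*144*13)) - 8817 = (-9238 + (13 - 144 + 38688)) - 8817 = (-9238 + 38557) - 8817 = 29319 - 8817 = 20502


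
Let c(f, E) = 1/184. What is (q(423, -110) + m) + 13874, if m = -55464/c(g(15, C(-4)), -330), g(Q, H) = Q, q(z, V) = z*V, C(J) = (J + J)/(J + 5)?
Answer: -10238032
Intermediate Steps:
C(J) = 2*J/(5 + J) (C(J) = (2*J)/(5 + J) = 2*J/(5 + J))
q(z, V) = V*z
c(f, E) = 1/184
m = -10205376 (m = -55464/1/184 = -55464*184 = -10205376)
(q(423, -110) + m) + 13874 = (-110*423 - 10205376) + 13874 = (-46530 - 10205376) + 13874 = -10251906 + 13874 = -10238032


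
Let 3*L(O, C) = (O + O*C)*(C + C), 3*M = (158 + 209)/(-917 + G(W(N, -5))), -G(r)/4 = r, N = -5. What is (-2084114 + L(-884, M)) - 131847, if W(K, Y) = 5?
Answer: -52528130902579/23705163 ≈ -2.2159e+6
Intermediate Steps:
G(r) = -4*r
M = -367/2811 (M = ((158 + 209)/(-917 - 4*5))/3 = (367/(-917 - 20))/3 = (367/(-937))/3 = (367*(-1/937))/3 = (⅓)*(-367/937) = -367/2811 ≈ -0.13056)
L(O, C) = 2*C*(O + C*O)/3 (L(O, C) = ((O + O*C)*(C + C))/3 = ((O + C*O)*(2*C))/3 = (2*C*(O + C*O))/3 = 2*C*(O + C*O)/3)
(-2084114 + L(-884, M)) - 131847 = (-2084114 + (⅔)*(-367/2811)*(-884)*(1 - 367/2811)) - 131847 = (-2084114 + (⅔)*(-367/2811)*(-884)*(2444/2811)) - 131847 = (-2084114 + 1585804064/23705163) - 131847 = -49402676276518/23705163 - 131847 = -52528130902579/23705163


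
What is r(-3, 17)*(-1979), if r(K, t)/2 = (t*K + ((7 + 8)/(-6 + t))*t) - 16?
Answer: 1907756/11 ≈ 1.7343e+5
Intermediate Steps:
r(K, t) = -32 + 2*K*t + 30*t/(-6 + t) (r(K, t) = 2*((t*K + ((7 + 8)/(-6 + t))*t) - 16) = 2*((K*t + (15/(-6 + t))*t) - 16) = 2*((K*t + 15*t/(-6 + t)) - 16) = 2*(-16 + K*t + 15*t/(-6 + t)) = -32 + 2*K*t + 30*t/(-6 + t))
r(-3, 17)*(-1979) = (2*(96 - 1*17 - 3*17**2 - 6*(-3)*17)/(-6 + 17))*(-1979) = (2*(96 - 17 - 3*289 + 306)/11)*(-1979) = (2*(1/11)*(96 - 17 - 867 + 306))*(-1979) = (2*(1/11)*(-482))*(-1979) = -964/11*(-1979) = 1907756/11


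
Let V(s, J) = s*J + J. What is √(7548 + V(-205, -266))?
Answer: 6*√1717 ≈ 248.62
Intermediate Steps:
V(s, J) = J + J*s (V(s, J) = J*s + J = J + J*s)
√(7548 + V(-205, -266)) = √(7548 - 266*(1 - 205)) = √(7548 - 266*(-204)) = √(7548 + 54264) = √61812 = 6*√1717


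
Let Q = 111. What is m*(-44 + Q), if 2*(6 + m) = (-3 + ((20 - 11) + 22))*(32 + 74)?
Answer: 99026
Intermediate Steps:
m = 1478 (m = -6 + ((-3 + ((20 - 11) + 22))*(32 + 74))/2 = -6 + ((-3 + (9 + 22))*106)/2 = -6 + ((-3 + 31)*106)/2 = -6 + (28*106)/2 = -6 + (1/2)*2968 = -6 + 1484 = 1478)
m*(-44 + Q) = 1478*(-44 + 111) = 1478*67 = 99026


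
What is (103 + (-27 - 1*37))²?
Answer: 1521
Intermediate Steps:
(103 + (-27 - 1*37))² = (103 + (-27 - 37))² = (103 - 64)² = 39² = 1521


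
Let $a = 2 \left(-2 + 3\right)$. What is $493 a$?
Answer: $986$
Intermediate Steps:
$a = 2$ ($a = 2 \cdot 1 = 2$)
$493 a = 493 \cdot 2 = 986$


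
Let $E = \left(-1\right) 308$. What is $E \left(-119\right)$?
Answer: $36652$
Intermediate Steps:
$E = -308$
$E \left(-119\right) = \left(-308\right) \left(-119\right) = 36652$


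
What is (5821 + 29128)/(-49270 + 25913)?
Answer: -34949/23357 ≈ -1.4963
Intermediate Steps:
(5821 + 29128)/(-49270 + 25913) = 34949/(-23357) = 34949*(-1/23357) = -34949/23357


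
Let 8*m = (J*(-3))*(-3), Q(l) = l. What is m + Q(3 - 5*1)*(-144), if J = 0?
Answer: 288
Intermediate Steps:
m = 0 (m = ((0*(-3))*(-3))/8 = (0*(-3))/8 = (⅛)*0 = 0)
m + Q(3 - 5*1)*(-144) = 0 + (3 - 5*1)*(-144) = 0 + (3 - 5)*(-144) = 0 - 2*(-144) = 0 + 288 = 288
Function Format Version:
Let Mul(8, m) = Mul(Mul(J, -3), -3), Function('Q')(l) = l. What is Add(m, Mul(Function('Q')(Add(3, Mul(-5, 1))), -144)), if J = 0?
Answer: 288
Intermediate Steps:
m = 0 (m = Mul(Rational(1, 8), Mul(Mul(0, -3), -3)) = Mul(Rational(1, 8), Mul(0, -3)) = Mul(Rational(1, 8), 0) = 0)
Add(m, Mul(Function('Q')(Add(3, Mul(-5, 1))), -144)) = Add(0, Mul(Add(3, Mul(-5, 1)), -144)) = Add(0, Mul(Add(3, -5), -144)) = Add(0, Mul(-2, -144)) = Add(0, 288) = 288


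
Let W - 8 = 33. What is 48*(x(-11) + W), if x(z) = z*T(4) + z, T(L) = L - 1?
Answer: -144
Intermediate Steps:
T(L) = -1 + L
W = 41 (W = 8 + 33 = 41)
x(z) = 4*z (x(z) = z*(-1 + 4) + z = z*3 + z = 3*z + z = 4*z)
48*(x(-11) + W) = 48*(4*(-11) + 41) = 48*(-44 + 41) = 48*(-3) = -144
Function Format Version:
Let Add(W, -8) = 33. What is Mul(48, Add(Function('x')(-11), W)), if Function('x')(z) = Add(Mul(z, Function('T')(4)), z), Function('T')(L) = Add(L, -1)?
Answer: -144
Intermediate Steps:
Function('T')(L) = Add(-1, L)
W = 41 (W = Add(8, 33) = 41)
Function('x')(z) = Mul(4, z) (Function('x')(z) = Add(Mul(z, Add(-1, 4)), z) = Add(Mul(z, 3), z) = Add(Mul(3, z), z) = Mul(4, z))
Mul(48, Add(Function('x')(-11), W)) = Mul(48, Add(Mul(4, -11), 41)) = Mul(48, Add(-44, 41)) = Mul(48, -3) = -144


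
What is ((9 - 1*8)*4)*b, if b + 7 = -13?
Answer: -80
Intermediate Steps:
b = -20 (b = -7 - 13 = -20)
((9 - 1*8)*4)*b = ((9 - 1*8)*4)*(-20) = ((9 - 8)*4)*(-20) = (1*4)*(-20) = 4*(-20) = -80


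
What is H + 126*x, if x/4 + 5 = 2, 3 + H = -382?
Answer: -1897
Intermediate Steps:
H = -385 (H = -3 - 382 = -385)
x = -12 (x = -20 + 4*2 = -20 + 8 = -12)
H + 126*x = -385 + 126*(-12) = -385 - 1512 = -1897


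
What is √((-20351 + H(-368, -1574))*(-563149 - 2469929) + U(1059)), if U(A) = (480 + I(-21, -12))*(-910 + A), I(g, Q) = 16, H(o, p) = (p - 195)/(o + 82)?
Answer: √1261856335001405/143 ≈ 2.4841e+5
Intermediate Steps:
H(o, p) = (-195 + p)/(82 + o)
U(A) = -451360 + 496*A (U(A) = (480 + 16)*(-910 + A) = 496*(-910 + A) = -451360 + 496*A)
√((-20351 + H(-368, -1574))*(-563149 - 2469929) + U(1059)) = √((-20351 + (-195 - 1574)/(82 - 368))*(-563149 - 2469929) + (-451360 + 496*1059)) = √((-20351 - 1769/(-286))*(-3033078) + (-451360 + 525264)) = √((-20351 - 1/286*(-1769))*(-3033078) + 73904) = √((-20351 + 1769/286)*(-3033078) + 73904) = √(-5818617/286*(-3033078) + 73904) = √(8824159606563/143 + 73904) = √(8824170174835/143) = √1261856335001405/143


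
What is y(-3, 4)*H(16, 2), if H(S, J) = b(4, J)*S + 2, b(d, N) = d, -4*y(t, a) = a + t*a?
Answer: 132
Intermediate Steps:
y(t, a) = -a/4 - a*t/4 (y(t, a) = -(a + t*a)/4 = -(a + a*t)/4 = -a/4 - a*t/4)
H(S, J) = 2 + 4*S (H(S, J) = 4*S + 2 = 2 + 4*S)
y(-3, 4)*H(16, 2) = (-1/4*4*(1 - 3))*(2 + 4*16) = (-1/4*4*(-2))*(2 + 64) = 2*66 = 132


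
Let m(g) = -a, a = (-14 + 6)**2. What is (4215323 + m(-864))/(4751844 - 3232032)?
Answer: 4215259/1519812 ≈ 2.7735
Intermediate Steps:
a = 64 (a = (-8)**2 = 64)
m(g) = -64 (m(g) = -1*64 = -64)
(4215323 + m(-864))/(4751844 - 3232032) = (4215323 - 64)/(4751844 - 3232032) = 4215259/1519812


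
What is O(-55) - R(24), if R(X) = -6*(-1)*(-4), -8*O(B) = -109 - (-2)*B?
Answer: 411/8 ≈ 51.375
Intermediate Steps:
O(B) = 109/8 - B/4 (O(B) = -(-109 - (-2)*B)/8 = -(-109 + 2*B)/8 = 109/8 - B/4)
R(X) = -24 (R(X) = 6*(-4) = -24)
O(-55) - R(24) = (109/8 - 1/4*(-55)) - 1*(-24) = (109/8 + 55/4) + 24 = 219/8 + 24 = 411/8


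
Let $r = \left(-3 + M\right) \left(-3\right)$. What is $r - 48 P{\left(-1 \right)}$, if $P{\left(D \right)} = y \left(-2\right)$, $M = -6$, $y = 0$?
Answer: $27$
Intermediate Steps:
$r = 27$ ($r = \left(-3 - 6\right) \left(-3\right) = \left(-9\right) \left(-3\right) = 27$)
$P{\left(D \right)} = 0$ ($P{\left(D \right)} = 0 \left(-2\right) = 0$)
$r - 48 P{\left(-1 \right)} = 27 - 0 = 27 + 0 = 27$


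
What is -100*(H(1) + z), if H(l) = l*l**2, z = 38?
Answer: -3900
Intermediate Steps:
H(l) = l**3
-100*(H(1) + z) = -100*(1**3 + 38) = -100*(1 + 38) = -100*39 = -3900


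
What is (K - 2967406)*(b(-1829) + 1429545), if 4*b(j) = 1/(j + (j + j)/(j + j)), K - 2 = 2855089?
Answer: -1174009942775285/7312 ≈ -1.6056e+11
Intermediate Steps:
K = 2855091 (K = 2 + 2855089 = 2855091)
b(j) = 1/(4*(1 + j)) (b(j) = 1/(4*(j + (j + j)/(j + j))) = 1/(4*(j + (2*j)/((2*j)))) = 1/(4*(j + (2*j)*(1/(2*j)))) = 1/(4*(j + 1)) = 1/(4*(1 + j)))
(K - 2967406)*(b(-1829) + 1429545) = (2855091 - 2967406)*(1/(4*(1 - 1829)) + 1429545) = -112315*((¼)/(-1828) + 1429545) = -112315*((¼)*(-1/1828) + 1429545) = -112315*(-1/7312 + 1429545) = -112315*10452833039/7312 = -1174009942775285/7312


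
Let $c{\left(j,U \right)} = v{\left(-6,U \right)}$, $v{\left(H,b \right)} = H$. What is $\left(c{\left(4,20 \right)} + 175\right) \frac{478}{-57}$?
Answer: $- \frac{80782}{57} \approx -1417.2$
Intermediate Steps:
$c{\left(j,U \right)} = -6$
$\left(c{\left(4,20 \right)} + 175\right) \frac{478}{-57} = \left(-6 + 175\right) \frac{478}{-57} = 169 \cdot 478 \left(- \frac{1}{57}\right) = 169 \left(- \frac{478}{57}\right) = - \frac{80782}{57}$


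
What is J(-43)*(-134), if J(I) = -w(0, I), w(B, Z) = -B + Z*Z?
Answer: 247766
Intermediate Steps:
w(B, Z) = Z**2 - B (w(B, Z) = -B + Z**2 = Z**2 - B)
J(I) = -I**2 (J(I) = -(I**2 - 1*0) = -(I**2 + 0) = -I**2)
J(-43)*(-134) = -1*(-43)**2*(-134) = -1*1849*(-134) = -1849*(-134) = 247766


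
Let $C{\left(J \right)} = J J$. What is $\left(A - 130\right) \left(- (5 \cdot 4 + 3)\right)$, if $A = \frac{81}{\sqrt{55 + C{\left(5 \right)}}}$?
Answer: $2990 - \frac{1863 \sqrt{5}}{20} \approx 2781.7$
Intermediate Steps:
$C{\left(J \right)} = J^{2}$
$A = \frac{81 \sqrt{5}}{20}$ ($A = \frac{81}{\sqrt{55 + 5^{2}}} = \frac{81}{\sqrt{55 + 25}} = \frac{81}{\sqrt{80}} = \frac{81}{4 \sqrt{5}} = 81 \frac{\sqrt{5}}{20} = \frac{81 \sqrt{5}}{20} \approx 9.0561$)
$\left(A - 130\right) \left(- (5 \cdot 4 + 3)\right) = \left(\frac{81 \sqrt{5}}{20} - 130\right) \left(- (5 \cdot 4 + 3)\right) = \left(-130 + \frac{81 \sqrt{5}}{20}\right) \left(- (20 + 3)\right) = \left(-130 + \frac{81 \sqrt{5}}{20}\right) \left(\left(-1\right) 23\right) = \left(-130 + \frac{81 \sqrt{5}}{20}\right) \left(-23\right) = 2990 - \frac{1863 \sqrt{5}}{20}$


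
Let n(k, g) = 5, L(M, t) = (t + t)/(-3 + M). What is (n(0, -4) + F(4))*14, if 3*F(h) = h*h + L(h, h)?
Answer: 182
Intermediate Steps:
L(M, t) = 2*t/(-3 + M) (L(M, t) = (2*t)/(-3 + M) = 2*t/(-3 + M))
F(h) = h**2/3 + 2*h/(3*(-3 + h)) (F(h) = (h*h + 2*h/(-3 + h))/3 = (h**2 + 2*h/(-3 + h))/3 = h**2/3 + 2*h/(3*(-3 + h)))
(n(0, -4) + F(4))*14 = (5 + (1/3)*4*(2 + 4*(-3 + 4))/(-3 + 4))*14 = (5 + (1/3)*4*(2 + 4*1)/1)*14 = (5 + (1/3)*4*1*(2 + 4))*14 = (5 + (1/3)*4*1*6)*14 = (5 + 8)*14 = 13*14 = 182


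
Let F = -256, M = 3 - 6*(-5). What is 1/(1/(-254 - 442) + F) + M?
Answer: 5879145/178177 ≈ 32.996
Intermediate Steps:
M = 33 (M = 3 + 30 = 33)
1/(1/(-254 - 442) + F) + M = 1/(1/(-254 - 442) - 256) + 33 = 1/(1/(-696) - 256) + 33 = 1/(-1/696 - 256) + 33 = 1/(-178177/696) + 33 = -696/178177 + 33 = 5879145/178177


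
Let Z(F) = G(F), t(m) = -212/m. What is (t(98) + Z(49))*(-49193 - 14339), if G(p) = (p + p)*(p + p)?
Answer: -4270167240/7 ≈ -6.1002e+8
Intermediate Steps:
G(p) = 4*p**2 (G(p) = (2*p)*(2*p) = 4*p**2)
Z(F) = 4*F**2
(t(98) + Z(49))*(-49193 - 14339) = (-212/98 + 4*49**2)*(-49193 - 14339) = (-212*1/98 + 4*2401)*(-63532) = (-106/49 + 9604)*(-63532) = (470490/49)*(-63532) = -4270167240/7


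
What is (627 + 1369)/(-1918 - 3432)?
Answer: -998/2675 ≈ -0.37308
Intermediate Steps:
(627 + 1369)/(-1918 - 3432) = 1996/(-5350) = 1996*(-1/5350) = -998/2675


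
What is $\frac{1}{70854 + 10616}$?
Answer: $\frac{1}{81470} \approx 1.2274 \cdot 10^{-5}$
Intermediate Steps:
$\frac{1}{70854 + 10616} = \frac{1}{81470}$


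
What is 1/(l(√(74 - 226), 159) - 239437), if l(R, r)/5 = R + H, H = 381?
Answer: -59383/14105363706 - 5*I*√38/28210727412 ≈ -4.21e-6 - 1.0926e-9*I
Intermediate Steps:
l(R, r) = 1905 + 5*R (l(R, r) = 5*(R + 381) = 5*(381 + R) = 1905 + 5*R)
1/(l(√(74 - 226), 159) - 239437) = 1/((1905 + 5*√(74 - 226)) - 239437) = 1/((1905 + 5*√(-152)) - 239437) = 1/((1905 + 5*(2*I*√38)) - 239437) = 1/((1905 + 10*I*√38) - 239437) = 1/(-237532 + 10*I*√38)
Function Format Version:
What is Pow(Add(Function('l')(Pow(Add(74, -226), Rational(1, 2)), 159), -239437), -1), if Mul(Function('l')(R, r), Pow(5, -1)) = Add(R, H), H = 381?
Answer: Add(Rational(-59383, 14105363706), Mul(Rational(-5, 28210727412), I, Pow(38, Rational(1, 2)))) ≈ Add(-4.2100e-6, Mul(-1.0926e-9, I))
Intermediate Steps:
Function('l')(R, r) = Add(1905, Mul(5, R)) (Function('l')(R, r) = Mul(5, Add(R, 381)) = Mul(5, Add(381, R)) = Add(1905, Mul(5, R)))
Pow(Add(Function('l')(Pow(Add(74, -226), Rational(1, 2)), 159), -239437), -1) = Pow(Add(Add(1905, Mul(5, Pow(Add(74, -226), Rational(1, 2)))), -239437), -1) = Pow(Add(Add(1905, Mul(5, Pow(-152, Rational(1, 2)))), -239437), -1) = Pow(Add(Add(1905, Mul(5, Mul(2, I, Pow(38, Rational(1, 2))))), -239437), -1) = Pow(Add(Add(1905, Mul(10, I, Pow(38, Rational(1, 2)))), -239437), -1) = Pow(Add(-237532, Mul(10, I, Pow(38, Rational(1, 2)))), -1)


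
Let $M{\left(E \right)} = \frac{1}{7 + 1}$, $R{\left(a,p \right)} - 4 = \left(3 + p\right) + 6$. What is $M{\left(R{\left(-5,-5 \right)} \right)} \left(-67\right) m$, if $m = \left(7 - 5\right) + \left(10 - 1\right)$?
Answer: $- \frac{737}{8} \approx -92.125$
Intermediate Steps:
$R{\left(a,p \right)} = 13 + p$ ($R{\left(a,p \right)} = 4 + \left(\left(3 + p\right) + 6\right) = 4 + \left(9 + p\right) = 13 + p$)
$m = 11$ ($m = 2 + \left(10 - 1\right) = 2 + 9 = 11$)
$M{\left(E \right)} = \frac{1}{8}$
$M{\left(R{\left(-5,-5 \right)} \right)} \left(-67\right) m = \frac{1}{8} \left(-67\right) 11 = \left(- \frac{67}{8}\right) 11 = - \frac{737}{8}$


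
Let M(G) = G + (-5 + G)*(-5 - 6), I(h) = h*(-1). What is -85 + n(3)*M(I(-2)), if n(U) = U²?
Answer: 230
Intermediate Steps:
I(h) = -h
M(G) = 55 - 10*G (M(G) = G + (-5 + G)*(-11) = G + (55 - 11*G) = 55 - 10*G)
-85 + n(3)*M(I(-2)) = -85 + 3²*(55 - (-10)*(-2)) = -85 + 9*(55 - 10*2) = -85 + 9*(55 - 20) = -85 + 9*35 = -85 + 315 = 230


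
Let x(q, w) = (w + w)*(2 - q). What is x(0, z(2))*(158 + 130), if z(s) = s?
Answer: 2304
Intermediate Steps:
x(q, w) = 2*w*(2 - q) (x(q, w) = (2*w)*(2 - q) = 2*w*(2 - q))
x(0, z(2))*(158 + 130) = (2*2*(2 - 1*0))*(158 + 130) = (2*2*(2 + 0))*288 = (2*2*2)*288 = 8*288 = 2304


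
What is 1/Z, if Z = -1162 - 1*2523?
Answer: -1/3685 ≈ -0.00027137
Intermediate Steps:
Z = -3685 (Z = -1162 - 2523 = -3685)
1/Z = 1/(-3685) = -1/3685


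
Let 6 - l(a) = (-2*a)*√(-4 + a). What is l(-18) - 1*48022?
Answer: -48016 - 36*I*√22 ≈ -48016.0 - 168.85*I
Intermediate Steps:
l(a) = 6 + 2*a*√(-4 + a) (l(a) = 6 - (-2*a)*√(-4 + a) = 6 - (-2)*a*√(-4 + a) = 6 + 2*a*√(-4 + a))
l(-18) - 1*48022 = (6 + 2*(-18)*√(-4 - 18)) - 1*48022 = (6 + 2*(-18)*√(-22)) - 48022 = (6 + 2*(-18)*(I*√22)) - 48022 = (6 - 36*I*√22) - 48022 = -48016 - 36*I*√22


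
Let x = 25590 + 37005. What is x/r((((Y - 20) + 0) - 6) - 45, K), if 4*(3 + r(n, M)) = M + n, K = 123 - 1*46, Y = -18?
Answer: -20865/2 ≈ -10433.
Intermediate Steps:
K = 77 (K = 123 - 46 = 77)
r(n, M) = -3 + M/4 + n/4 (r(n, M) = -3 + (M + n)/4 = -3 + (M/4 + n/4) = -3 + M/4 + n/4)
x = 62595
x/r((((Y - 20) + 0) - 6) - 45, K) = 62595/(-3 + (¼)*77 + ((((-18 - 20) + 0) - 6) - 45)/4) = 62595/(-3 + 77/4 + (((-38 + 0) - 6) - 45)/4) = 62595/(-3 + 77/4 + ((-38 - 6) - 45)/4) = 62595/(-3 + 77/4 + (-44 - 45)/4) = 62595/(-3 + 77/4 + (¼)*(-89)) = 62595/(-3 + 77/4 - 89/4) = 62595/(-6) = 62595*(-⅙) = -20865/2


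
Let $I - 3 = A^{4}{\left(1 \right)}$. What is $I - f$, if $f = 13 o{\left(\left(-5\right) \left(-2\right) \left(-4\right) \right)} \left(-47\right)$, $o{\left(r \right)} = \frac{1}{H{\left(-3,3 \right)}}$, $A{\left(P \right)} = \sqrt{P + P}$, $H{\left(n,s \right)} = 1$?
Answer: $618$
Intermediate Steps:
$A{\left(P \right)} = \sqrt{2} \sqrt{P}$ ($A{\left(P \right)} = \sqrt{2 P} = \sqrt{2} \sqrt{P}$)
$o{\left(r \right)} = 1$ ($o{\left(r \right)} = 1^{-1} = 1$)
$f = -611$ ($f = 13 \cdot 1 \left(-47\right) = 13 \left(-47\right) = -611$)
$I = 7$ ($I = 3 + \left(\sqrt{2} \sqrt{1}\right)^{4} = 3 + \left(\sqrt{2} \cdot 1\right)^{4} = 3 + \left(\sqrt{2}\right)^{4} = 3 + 4 = 7$)
$I - f = 7 - -611 = 7 + 611 = 618$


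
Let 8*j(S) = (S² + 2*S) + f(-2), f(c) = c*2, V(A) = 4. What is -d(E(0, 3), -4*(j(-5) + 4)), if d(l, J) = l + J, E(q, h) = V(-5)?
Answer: 35/2 ≈ 17.500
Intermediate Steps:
E(q, h) = 4
f(c) = 2*c
j(S) = -½ + S/4 + S²/8 (j(S) = ((S² + 2*S) + 2*(-2))/8 = ((S² + 2*S) - 4)/8 = (-4 + S² + 2*S)/8 = -½ + S/4 + S²/8)
d(l, J) = J + l
-d(E(0, 3), -4*(j(-5) + 4)) = -(-4*((-½ + (¼)*(-5) + (⅛)*(-5)²) + 4) + 4) = -(-4*((-½ - 5/4 + (⅛)*25) + 4) + 4) = -(-4*((-½ - 5/4 + 25/8) + 4) + 4) = -(-4*(11/8 + 4) + 4) = -(-4*43/8 + 4) = -(-43/2 + 4) = -1*(-35/2) = 35/2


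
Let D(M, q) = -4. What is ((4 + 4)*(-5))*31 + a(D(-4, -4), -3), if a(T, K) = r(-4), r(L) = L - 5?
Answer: -1249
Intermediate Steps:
r(L) = -5 + L
a(T, K) = -9 (a(T, K) = -5 - 4 = -9)
((4 + 4)*(-5))*31 + a(D(-4, -4), -3) = ((4 + 4)*(-5))*31 - 9 = (8*(-5))*31 - 9 = -40*31 - 9 = -1240 - 9 = -1249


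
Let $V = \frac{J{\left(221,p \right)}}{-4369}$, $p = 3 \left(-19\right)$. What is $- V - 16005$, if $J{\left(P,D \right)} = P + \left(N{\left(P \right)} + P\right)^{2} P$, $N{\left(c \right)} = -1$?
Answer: $- \frac{3484072}{257} \approx -13557.0$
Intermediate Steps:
$p = -57$
$J{\left(P,D \right)} = P + P \left(-1 + P\right)^{2}$ ($J{\left(P,D \right)} = P + \left(-1 + P\right)^{2} P = P + P \left(-1 + P\right)^{2}$)
$V = - \frac{629213}{257}$ ($V = \frac{221 \left(1 + \left(-1 + 221\right)^{2}\right)}{-4369} = 221 \left(1 + 220^{2}\right) \left(- \frac{1}{4369}\right) = 221 \left(1 + 48400\right) \left(- \frac{1}{4369}\right) = 221 \cdot 48401 \left(- \frac{1}{4369}\right) = 10696621 \left(- \frac{1}{4369}\right) = - \frac{629213}{257} \approx -2448.3$)
$- V - 16005 = \left(-1\right) \left(- \frac{629213}{257}\right) - 16005 = \frac{629213}{257} - 16005 = - \frac{3484072}{257}$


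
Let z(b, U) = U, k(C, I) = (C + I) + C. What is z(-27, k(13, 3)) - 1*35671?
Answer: -35642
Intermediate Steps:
k(C, I) = I + 2*C
z(-27, k(13, 3)) - 1*35671 = (3 + 2*13) - 1*35671 = (3 + 26) - 35671 = 29 - 35671 = -35642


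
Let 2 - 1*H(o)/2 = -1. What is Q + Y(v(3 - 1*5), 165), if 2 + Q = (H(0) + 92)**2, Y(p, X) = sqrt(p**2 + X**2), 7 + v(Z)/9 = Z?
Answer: 9602 + 3*sqrt(3754) ≈ 9785.8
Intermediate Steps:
H(o) = 6 (H(o) = 4 - 2*(-1) = 4 + 2 = 6)
v(Z) = -63 + 9*Z
Y(p, X) = sqrt(X**2 + p**2)
Q = 9602 (Q = -2 + (6 + 92)**2 = -2 + 98**2 = -2 + 9604 = 9602)
Q + Y(v(3 - 1*5), 165) = 9602 + sqrt(165**2 + (-63 + 9*(3 - 1*5))**2) = 9602 + sqrt(27225 + (-63 + 9*(3 - 5))**2) = 9602 + sqrt(27225 + (-63 + 9*(-2))**2) = 9602 + sqrt(27225 + (-63 - 18)**2) = 9602 + sqrt(27225 + (-81)**2) = 9602 + sqrt(27225 + 6561) = 9602 + sqrt(33786) = 9602 + 3*sqrt(3754)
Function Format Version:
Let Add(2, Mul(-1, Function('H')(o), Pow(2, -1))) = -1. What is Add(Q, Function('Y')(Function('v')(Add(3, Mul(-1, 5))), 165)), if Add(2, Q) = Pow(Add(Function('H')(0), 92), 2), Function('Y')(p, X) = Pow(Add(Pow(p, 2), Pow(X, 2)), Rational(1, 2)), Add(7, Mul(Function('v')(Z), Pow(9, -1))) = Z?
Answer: Add(9602, Mul(3, Pow(3754, Rational(1, 2)))) ≈ 9785.8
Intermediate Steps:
Function('H')(o) = 6 (Function('H')(o) = Add(4, Mul(-2, -1)) = Add(4, 2) = 6)
Function('v')(Z) = Add(-63, Mul(9, Z))
Function('Y')(p, X) = Pow(Add(Pow(X, 2), Pow(p, 2)), Rational(1, 2))
Q = 9602 (Q = Add(-2, Pow(Add(6, 92), 2)) = Add(-2, Pow(98, 2)) = Add(-2, 9604) = 9602)
Add(Q, Function('Y')(Function('v')(Add(3, Mul(-1, 5))), 165)) = Add(9602, Pow(Add(Pow(165, 2), Pow(Add(-63, Mul(9, Add(3, Mul(-1, 5)))), 2)), Rational(1, 2))) = Add(9602, Pow(Add(27225, Pow(Add(-63, Mul(9, Add(3, -5))), 2)), Rational(1, 2))) = Add(9602, Pow(Add(27225, Pow(Add(-63, Mul(9, -2)), 2)), Rational(1, 2))) = Add(9602, Pow(Add(27225, Pow(Add(-63, -18), 2)), Rational(1, 2))) = Add(9602, Pow(Add(27225, Pow(-81, 2)), Rational(1, 2))) = Add(9602, Pow(Add(27225, 6561), Rational(1, 2))) = Add(9602, Pow(33786, Rational(1, 2))) = Add(9602, Mul(3, Pow(3754, Rational(1, 2))))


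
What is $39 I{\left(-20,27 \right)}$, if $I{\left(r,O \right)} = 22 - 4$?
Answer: $702$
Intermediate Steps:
$I{\left(r,O \right)} = 18$
$39 I{\left(-20,27 \right)} = 39 \cdot 18 = 702$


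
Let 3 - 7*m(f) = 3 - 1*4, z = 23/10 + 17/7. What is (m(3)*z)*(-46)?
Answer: -30452/245 ≈ -124.29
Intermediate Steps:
z = 331/70 (z = 23*(1/10) + 17*(1/7) = 23/10 + 17/7 = 331/70 ≈ 4.7286)
m(f) = 4/7 (m(f) = 3/7 - (3 - 1*4)/7 = 3/7 - (3 - 4)/7 = 3/7 - 1/7*(-1) = 3/7 + 1/7 = 4/7)
(m(3)*z)*(-46) = ((4/7)*(331/70))*(-46) = (662/245)*(-46) = -30452/245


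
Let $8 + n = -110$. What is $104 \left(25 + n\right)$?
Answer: $-9672$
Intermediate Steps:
$n = -118$ ($n = -8 - 110 = -118$)
$104 \left(25 + n\right) = 104 \left(25 - 118\right) = 104 \left(-93\right) = -9672$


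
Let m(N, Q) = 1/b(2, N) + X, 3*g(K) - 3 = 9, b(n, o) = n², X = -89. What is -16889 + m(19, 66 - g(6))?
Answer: -67911/4 ≈ -16978.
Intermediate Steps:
g(K) = 4 (g(K) = 1 + (⅓)*9 = 1 + 3 = 4)
m(N, Q) = -355/4 (m(N, Q) = 1/(2²) - 89 = 1/4 - 89 = ¼ - 89 = -355/4)
-16889 + m(19, 66 - g(6)) = -16889 - 355/4 = -67911/4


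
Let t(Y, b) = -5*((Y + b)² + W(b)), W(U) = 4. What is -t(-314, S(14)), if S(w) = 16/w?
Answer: 23981480/49 ≈ 4.8942e+5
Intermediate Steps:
t(Y, b) = -20 - 5*(Y + b)² (t(Y, b) = -5*((Y + b)² + 4) = -5*(4 + (Y + b)²) = -20 - 5*(Y + b)²)
-t(-314, S(14)) = -(-20 - 5*(-314 + 16/14)²) = -(-20 - 5*(-314 + 16*(1/14))²) = -(-20 - 5*(-314 + 8/7)²) = -(-20 - 5*(-2190/7)²) = -(-20 - 5*4796100/49) = -(-20 - 23980500/49) = -1*(-23981480/49) = 23981480/49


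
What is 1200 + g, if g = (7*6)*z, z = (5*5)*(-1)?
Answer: 150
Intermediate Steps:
z = -25 (z = 25*(-1) = -25)
g = -1050 (g = (7*6)*(-25) = 42*(-25) = -1050)
1200 + g = 1200 - 1050 = 150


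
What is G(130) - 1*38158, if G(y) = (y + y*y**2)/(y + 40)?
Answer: -428973/17 ≈ -25234.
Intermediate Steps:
G(y) = (y + y**3)/(40 + y)
G(130) - 1*38158 = (130 + 130**3)/(40 + 130) - 1*38158 = (130 + 2197000)/170 - 38158 = (1/170)*2197130 - 38158 = 219713/17 - 38158 = -428973/17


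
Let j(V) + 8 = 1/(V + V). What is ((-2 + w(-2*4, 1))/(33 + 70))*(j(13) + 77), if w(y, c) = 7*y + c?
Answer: -102315/2678 ≈ -38.206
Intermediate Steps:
w(y, c) = c + 7*y
j(V) = -8 + 1/(2*V) (j(V) = -8 + 1/(V + V) = -8 + 1/(2*V))
((-2 + w(-2*4, 1))/(33 + 70))*(j(13) + 77) = ((-2 + (1 + 7*(-2*4)))/(33 + 70))*((-8 + (½)/13) + 77) = ((-2 + (1 + 7*(-8)))/103)*((-8 + (½)*(1/13)) + 77) = ((-2 + (1 - 56))*(1/103))*((-8 + 1/26) + 77) = ((-2 - 55)*(1/103))*(-207/26 + 77) = -57*1/103*(1795/26) = -57/103*1795/26 = -102315/2678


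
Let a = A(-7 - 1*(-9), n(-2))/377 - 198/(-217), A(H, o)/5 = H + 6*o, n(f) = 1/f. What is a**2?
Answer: 5411220721/6692712481 ≈ 0.80852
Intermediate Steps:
A(H, o) = 5*H + 30*o (A(H, o) = 5*(H + 6*o) = 5*H + 30*o)
a = 73561/81809 (a = (5*(-7 - 1*(-9)) + 30/(-2))/377 - 198/(-217) = (5*(-7 + 9) + 30*(-1/2))*(1/377) - 198*(-1/217) = (5*2 - 15)*(1/377) + 198/217 = (10 - 15)*(1/377) + 198/217 = -5*1/377 + 198/217 = -5/377 + 198/217 = 73561/81809 ≈ 0.89918)
a**2 = (73561/81809)**2 = 5411220721/6692712481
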